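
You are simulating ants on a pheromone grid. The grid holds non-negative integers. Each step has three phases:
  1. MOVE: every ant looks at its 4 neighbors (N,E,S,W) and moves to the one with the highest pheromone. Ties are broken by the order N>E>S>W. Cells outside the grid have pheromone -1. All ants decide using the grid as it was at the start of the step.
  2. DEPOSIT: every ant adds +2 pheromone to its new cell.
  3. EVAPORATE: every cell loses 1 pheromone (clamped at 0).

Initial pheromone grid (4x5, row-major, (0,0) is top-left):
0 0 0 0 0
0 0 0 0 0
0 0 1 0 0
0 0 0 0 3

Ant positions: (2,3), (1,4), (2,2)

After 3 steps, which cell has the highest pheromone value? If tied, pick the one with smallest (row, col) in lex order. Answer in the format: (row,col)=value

Answer: (2,2)=4

Derivation:
Step 1: ant0:(2,3)->W->(2,2) | ant1:(1,4)->N->(0,4) | ant2:(2,2)->N->(1,2)
  grid max=2 at (2,2)
Step 2: ant0:(2,2)->N->(1,2) | ant1:(0,4)->S->(1,4) | ant2:(1,2)->S->(2,2)
  grid max=3 at (2,2)
Step 3: ant0:(1,2)->S->(2,2) | ant1:(1,4)->N->(0,4) | ant2:(2,2)->N->(1,2)
  grid max=4 at (2,2)
Final grid:
  0 0 0 0 1
  0 0 3 0 0
  0 0 4 0 0
  0 0 0 0 0
Max pheromone 4 at (2,2)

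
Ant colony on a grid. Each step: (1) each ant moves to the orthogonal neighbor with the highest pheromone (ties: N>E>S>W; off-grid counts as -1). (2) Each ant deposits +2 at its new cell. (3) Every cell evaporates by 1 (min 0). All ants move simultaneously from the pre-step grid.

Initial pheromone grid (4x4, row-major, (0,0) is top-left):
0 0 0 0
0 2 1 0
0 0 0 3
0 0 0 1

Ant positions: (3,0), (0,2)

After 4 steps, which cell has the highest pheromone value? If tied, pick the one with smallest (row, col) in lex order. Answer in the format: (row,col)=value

Step 1: ant0:(3,0)->N->(2,0) | ant1:(0,2)->S->(1,2)
  grid max=2 at (1,2)
Step 2: ant0:(2,0)->N->(1,0) | ant1:(1,2)->W->(1,1)
  grid max=2 at (1,1)
Step 3: ant0:(1,0)->E->(1,1) | ant1:(1,1)->E->(1,2)
  grid max=3 at (1,1)
Step 4: ant0:(1,1)->E->(1,2) | ant1:(1,2)->W->(1,1)
  grid max=4 at (1,1)
Final grid:
  0 0 0 0
  0 4 3 0
  0 0 0 0
  0 0 0 0
Max pheromone 4 at (1,1)

Answer: (1,1)=4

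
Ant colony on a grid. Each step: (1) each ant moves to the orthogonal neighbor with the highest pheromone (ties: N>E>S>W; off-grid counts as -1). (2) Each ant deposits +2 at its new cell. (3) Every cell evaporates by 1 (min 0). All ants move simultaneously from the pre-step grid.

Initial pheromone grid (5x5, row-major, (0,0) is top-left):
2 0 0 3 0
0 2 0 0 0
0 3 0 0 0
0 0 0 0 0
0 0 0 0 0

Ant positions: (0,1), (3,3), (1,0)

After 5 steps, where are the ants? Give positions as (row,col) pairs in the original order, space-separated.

Step 1: ant0:(0,1)->S->(1,1) | ant1:(3,3)->N->(2,3) | ant2:(1,0)->N->(0,0)
  grid max=3 at (0,0)
Step 2: ant0:(1,1)->S->(2,1) | ant1:(2,3)->N->(1,3) | ant2:(0,0)->E->(0,1)
  grid max=3 at (2,1)
Step 3: ant0:(2,1)->N->(1,1) | ant1:(1,3)->N->(0,3) | ant2:(0,1)->S->(1,1)
  grid max=5 at (1,1)
Step 4: ant0:(1,1)->S->(2,1) | ant1:(0,3)->E->(0,4) | ant2:(1,1)->S->(2,1)
  grid max=5 at (2,1)
Step 5: ant0:(2,1)->N->(1,1) | ant1:(0,4)->W->(0,3) | ant2:(2,1)->N->(1,1)
  grid max=7 at (1,1)

(1,1) (0,3) (1,1)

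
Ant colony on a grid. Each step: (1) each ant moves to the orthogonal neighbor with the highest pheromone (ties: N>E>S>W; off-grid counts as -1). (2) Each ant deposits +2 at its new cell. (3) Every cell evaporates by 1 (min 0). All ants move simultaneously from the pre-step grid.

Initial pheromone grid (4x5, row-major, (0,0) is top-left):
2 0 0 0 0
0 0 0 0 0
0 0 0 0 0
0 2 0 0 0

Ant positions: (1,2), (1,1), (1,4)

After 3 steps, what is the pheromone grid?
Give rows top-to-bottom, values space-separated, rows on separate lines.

After step 1: ants at (0,2),(0,1),(0,4)
  1 1 1 0 1
  0 0 0 0 0
  0 0 0 0 0
  0 1 0 0 0
After step 2: ants at (0,1),(0,2),(1,4)
  0 2 2 0 0
  0 0 0 0 1
  0 0 0 0 0
  0 0 0 0 0
After step 3: ants at (0,2),(0,1),(0,4)
  0 3 3 0 1
  0 0 0 0 0
  0 0 0 0 0
  0 0 0 0 0

0 3 3 0 1
0 0 0 0 0
0 0 0 0 0
0 0 0 0 0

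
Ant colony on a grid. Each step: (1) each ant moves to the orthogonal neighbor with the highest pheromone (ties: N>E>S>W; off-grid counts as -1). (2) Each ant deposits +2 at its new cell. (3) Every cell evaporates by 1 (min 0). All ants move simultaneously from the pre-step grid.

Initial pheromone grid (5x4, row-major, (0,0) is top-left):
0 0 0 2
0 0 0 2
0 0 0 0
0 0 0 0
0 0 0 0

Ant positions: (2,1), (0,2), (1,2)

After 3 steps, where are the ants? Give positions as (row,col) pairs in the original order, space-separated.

Step 1: ant0:(2,1)->N->(1,1) | ant1:(0,2)->E->(0,3) | ant2:(1,2)->E->(1,3)
  grid max=3 at (0,3)
Step 2: ant0:(1,1)->N->(0,1) | ant1:(0,3)->S->(1,3) | ant2:(1,3)->N->(0,3)
  grid max=4 at (0,3)
Step 3: ant0:(0,1)->E->(0,2) | ant1:(1,3)->N->(0,3) | ant2:(0,3)->S->(1,3)
  grid max=5 at (0,3)

(0,2) (0,3) (1,3)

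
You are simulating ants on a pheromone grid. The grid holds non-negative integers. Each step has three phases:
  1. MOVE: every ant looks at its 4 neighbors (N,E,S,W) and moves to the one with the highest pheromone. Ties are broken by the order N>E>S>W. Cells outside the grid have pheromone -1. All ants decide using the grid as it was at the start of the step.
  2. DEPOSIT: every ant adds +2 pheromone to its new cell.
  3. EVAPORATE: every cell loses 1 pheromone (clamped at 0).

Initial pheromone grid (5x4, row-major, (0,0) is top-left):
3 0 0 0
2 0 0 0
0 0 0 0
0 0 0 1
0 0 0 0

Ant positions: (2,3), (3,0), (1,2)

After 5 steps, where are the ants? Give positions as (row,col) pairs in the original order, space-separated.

Step 1: ant0:(2,3)->S->(3,3) | ant1:(3,0)->N->(2,0) | ant2:(1,2)->N->(0,2)
  grid max=2 at (0,0)
Step 2: ant0:(3,3)->N->(2,3) | ant1:(2,0)->N->(1,0) | ant2:(0,2)->E->(0,3)
  grid max=2 at (1,0)
Step 3: ant0:(2,3)->S->(3,3) | ant1:(1,0)->N->(0,0) | ant2:(0,3)->S->(1,3)
  grid max=2 at (0,0)
Step 4: ant0:(3,3)->N->(2,3) | ant1:(0,0)->S->(1,0) | ant2:(1,3)->N->(0,3)
  grid max=2 at (1,0)
Step 5: ant0:(2,3)->S->(3,3) | ant1:(1,0)->N->(0,0) | ant2:(0,3)->S->(1,3)
  grid max=2 at (0,0)

(3,3) (0,0) (1,3)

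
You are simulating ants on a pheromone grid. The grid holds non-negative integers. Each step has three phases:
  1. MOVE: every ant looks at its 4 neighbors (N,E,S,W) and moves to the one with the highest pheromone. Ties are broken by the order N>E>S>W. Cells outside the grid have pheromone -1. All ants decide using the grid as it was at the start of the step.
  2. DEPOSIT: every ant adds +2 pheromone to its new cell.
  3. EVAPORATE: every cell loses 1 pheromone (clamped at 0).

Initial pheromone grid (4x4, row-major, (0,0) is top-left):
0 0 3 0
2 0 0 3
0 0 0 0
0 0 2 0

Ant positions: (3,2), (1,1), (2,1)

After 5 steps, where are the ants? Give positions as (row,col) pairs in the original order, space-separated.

Step 1: ant0:(3,2)->N->(2,2) | ant1:(1,1)->W->(1,0) | ant2:(2,1)->N->(1,1)
  grid max=3 at (1,0)
Step 2: ant0:(2,2)->S->(3,2) | ant1:(1,0)->E->(1,1) | ant2:(1,1)->W->(1,0)
  grid max=4 at (1,0)
Step 3: ant0:(3,2)->N->(2,2) | ant1:(1,1)->W->(1,0) | ant2:(1,0)->E->(1,1)
  grid max=5 at (1,0)
Step 4: ant0:(2,2)->S->(3,2) | ant1:(1,0)->E->(1,1) | ant2:(1,1)->W->(1,0)
  grid max=6 at (1,0)
Step 5: ant0:(3,2)->N->(2,2) | ant1:(1,1)->W->(1,0) | ant2:(1,0)->E->(1,1)
  grid max=7 at (1,0)

(2,2) (1,0) (1,1)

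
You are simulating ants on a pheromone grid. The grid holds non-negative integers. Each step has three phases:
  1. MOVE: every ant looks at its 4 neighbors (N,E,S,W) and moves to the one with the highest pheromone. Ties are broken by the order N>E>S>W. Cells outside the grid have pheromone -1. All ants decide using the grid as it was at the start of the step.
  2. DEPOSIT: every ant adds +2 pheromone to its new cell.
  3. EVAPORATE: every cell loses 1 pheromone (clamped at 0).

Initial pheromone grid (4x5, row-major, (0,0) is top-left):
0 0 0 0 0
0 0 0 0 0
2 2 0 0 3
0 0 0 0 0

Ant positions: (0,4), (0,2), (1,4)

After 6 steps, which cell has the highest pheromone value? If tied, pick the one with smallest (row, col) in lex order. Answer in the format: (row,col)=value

Answer: (2,4)=13

Derivation:
Step 1: ant0:(0,4)->S->(1,4) | ant1:(0,2)->E->(0,3) | ant2:(1,4)->S->(2,4)
  grid max=4 at (2,4)
Step 2: ant0:(1,4)->S->(2,4) | ant1:(0,3)->E->(0,4) | ant2:(2,4)->N->(1,4)
  grid max=5 at (2,4)
Step 3: ant0:(2,4)->N->(1,4) | ant1:(0,4)->S->(1,4) | ant2:(1,4)->S->(2,4)
  grid max=6 at (2,4)
Step 4: ant0:(1,4)->S->(2,4) | ant1:(1,4)->S->(2,4) | ant2:(2,4)->N->(1,4)
  grid max=9 at (2,4)
Step 5: ant0:(2,4)->N->(1,4) | ant1:(2,4)->N->(1,4) | ant2:(1,4)->S->(2,4)
  grid max=10 at (2,4)
Step 6: ant0:(1,4)->S->(2,4) | ant1:(1,4)->S->(2,4) | ant2:(2,4)->N->(1,4)
  grid max=13 at (2,4)
Final grid:
  0 0 0 0 0
  0 0 0 0 10
  0 0 0 0 13
  0 0 0 0 0
Max pheromone 13 at (2,4)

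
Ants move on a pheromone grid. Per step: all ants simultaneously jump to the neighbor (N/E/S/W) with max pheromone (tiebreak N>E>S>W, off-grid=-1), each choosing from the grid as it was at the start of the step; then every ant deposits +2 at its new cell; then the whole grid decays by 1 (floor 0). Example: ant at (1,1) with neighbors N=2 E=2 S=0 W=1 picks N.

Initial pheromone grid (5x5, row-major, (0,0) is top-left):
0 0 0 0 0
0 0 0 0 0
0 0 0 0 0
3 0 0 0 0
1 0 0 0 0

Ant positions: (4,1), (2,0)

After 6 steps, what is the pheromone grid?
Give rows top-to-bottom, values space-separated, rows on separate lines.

After step 1: ants at (4,0),(3,0)
  0 0 0 0 0
  0 0 0 0 0
  0 0 0 0 0
  4 0 0 0 0
  2 0 0 0 0
After step 2: ants at (3,0),(4,0)
  0 0 0 0 0
  0 0 0 0 0
  0 0 0 0 0
  5 0 0 0 0
  3 0 0 0 0
After step 3: ants at (4,0),(3,0)
  0 0 0 0 0
  0 0 0 0 0
  0 0 0 0 0
  6 0 0 0 0
  4 0 0 0 0
After step 4: ants at (3,0),(4,0)
  0 0 0 0 0
  0 0 0 0 0
  0 0 0 0 0
  7 0 0 0 0
  5 0 0 0 0
After step 5: ants at (4,0),(3,0)
  0 0 0 0 0
  0 0 0 0 0
  0 0 0 0 0
  8 0 0 0 0
  6 0 0 0 0
After step 6: ants at (3,0),(4,0)
  0 0 0 0 0
  0 0 0 0 0
  0 0 0 0 0
  9 0 0 0 0
  7 0 0 0 0

0 0 0 0 0
0 0 0 0 0
0 0 0 0 0
9 0 0 0 0
7 0 0 0 0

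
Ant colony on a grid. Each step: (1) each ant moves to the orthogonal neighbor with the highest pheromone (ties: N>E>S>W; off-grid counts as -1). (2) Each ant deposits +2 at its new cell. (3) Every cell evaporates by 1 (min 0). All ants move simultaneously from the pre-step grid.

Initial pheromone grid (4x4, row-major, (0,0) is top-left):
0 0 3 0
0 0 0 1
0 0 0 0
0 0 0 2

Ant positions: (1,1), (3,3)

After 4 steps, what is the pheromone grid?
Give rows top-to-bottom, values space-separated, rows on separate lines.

After step 1: ants at (0,1),(2,3)
  0 1 2 0
  0 0 0 0
  0 0 0 1
  0 0 0 1
After step 2: ants at (0,2),(3,3)
  0 0 3 0
  0 0 0 0
  0 0 0 0
  0 0 0 2
After step 3: ants at (0,3),(2,3)
  0 0 2 1
  0 0 0 0
  0 0 0 1
  0 0 0 1
After step 4: ants at (0,2),(3,3)
  0 0 3 0
  0 0 0 0
  0 0 0 0
  0 0 0 2

0 0 3 0
0 0 0 0
0 0 0 0
0 0 0 2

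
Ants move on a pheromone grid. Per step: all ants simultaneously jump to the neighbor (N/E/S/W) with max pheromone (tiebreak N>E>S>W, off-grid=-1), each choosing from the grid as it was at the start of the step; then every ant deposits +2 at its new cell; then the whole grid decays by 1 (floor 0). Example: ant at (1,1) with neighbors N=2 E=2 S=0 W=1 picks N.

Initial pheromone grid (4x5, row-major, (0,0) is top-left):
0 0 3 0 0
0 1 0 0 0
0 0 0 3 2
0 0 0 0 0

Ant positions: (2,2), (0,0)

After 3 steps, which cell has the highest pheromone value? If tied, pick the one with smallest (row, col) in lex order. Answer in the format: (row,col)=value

Answer: (2,3)=4

Derivation:
Step 1: ant0:(2,2)->E->(2,3) | ant1:(0,0)->E->(0,1)
  grid max=4 at (2,3)
Step 2: ant0:(2,3)->E->(2,4) | ant1:(0,1)->E->(0,2)
  grid max=3 at (0,2)
Step 3: ant0:(2,4)->W->(2,3) | ant1:(0,2)->E->(0,3)
  grid max=4 at (2,3)
Final grid:
  0 0 2 1 0
  0 0 0 0 0
  0 0 0 4 1
  0 0 0 0 0
Max pheromone 4 at (2,3)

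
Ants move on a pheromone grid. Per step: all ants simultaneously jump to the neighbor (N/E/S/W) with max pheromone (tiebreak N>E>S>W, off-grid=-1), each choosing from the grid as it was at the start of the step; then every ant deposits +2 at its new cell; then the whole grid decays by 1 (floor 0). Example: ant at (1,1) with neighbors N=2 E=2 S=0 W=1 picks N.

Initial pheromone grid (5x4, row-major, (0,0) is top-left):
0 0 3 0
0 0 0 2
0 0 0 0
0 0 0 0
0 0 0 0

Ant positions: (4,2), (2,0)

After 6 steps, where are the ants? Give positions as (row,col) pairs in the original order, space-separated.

Step 1: ant0:(4,2)->N->(3,2) | ant1:(2,0)->N->(1,0)
  grid max=2 at (0,2)
Step 2: ant0:(3,2)->N->(2,2) | ant1:(1,0)->N->(0,0)
  grid max=1 at (0,0)
Step 3: ant0:(2,2)->N->(1,2) | ant1:(0,0)->E->(0,1)
  grid max=1 at (0,1)
Step 4: ant0:(1,2)->N->(0,2) | ant1:(0,1)->E->(0,2)
  grid max=3 at (0,2)
Step 5: ant0:(0,2)->E->(0,3) | ant1:(0,2)->E->(0,3)
  grid max=3 at (0,3)
Step 6: ant0:(0,3)->W->(0,2) | ant1:(0,3)->W->(0,2)
  grid max=5 at (0,2)

(0,2) (0,2)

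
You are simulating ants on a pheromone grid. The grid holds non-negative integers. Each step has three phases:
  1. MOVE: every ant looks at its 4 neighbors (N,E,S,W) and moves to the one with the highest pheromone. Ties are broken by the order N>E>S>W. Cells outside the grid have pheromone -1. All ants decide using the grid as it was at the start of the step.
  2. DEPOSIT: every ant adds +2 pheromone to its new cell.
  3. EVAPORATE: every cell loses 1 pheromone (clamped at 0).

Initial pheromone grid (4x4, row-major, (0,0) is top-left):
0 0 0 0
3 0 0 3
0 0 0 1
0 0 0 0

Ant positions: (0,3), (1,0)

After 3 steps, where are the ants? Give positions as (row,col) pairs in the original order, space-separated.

Step 1: ant0:(0,3)->S->(1,3) | ant1:(1,0)->N->(0,0)
  grid max=4 at (1,3)
Step 2: ant0:(1,3)->N->(0,3) | ant1:(0,0)->S->(1,0)
  grid max=3 at (1,0)
Step 3: ant0:(0,3)->S->(1,3) | ant1:(1,0)->N->(0,0)
  grid max=4 at (1,3)

(1,3) (0,0)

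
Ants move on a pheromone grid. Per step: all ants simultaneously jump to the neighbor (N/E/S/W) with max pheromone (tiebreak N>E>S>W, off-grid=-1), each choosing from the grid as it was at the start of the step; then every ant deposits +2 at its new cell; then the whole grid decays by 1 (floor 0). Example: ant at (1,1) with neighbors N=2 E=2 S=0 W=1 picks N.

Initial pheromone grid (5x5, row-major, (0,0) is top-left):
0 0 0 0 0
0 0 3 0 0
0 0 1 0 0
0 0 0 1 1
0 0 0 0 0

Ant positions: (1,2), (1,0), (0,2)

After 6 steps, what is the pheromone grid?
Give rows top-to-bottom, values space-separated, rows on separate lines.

After step 1: ants at (2,2),(0,0),(1,2)
  1 0 0 0 0
  0 0 4 0 0
  0 0 2 0 0
  0 0 0 0 0
  0 0 0 0 0
After step 2: ants at (1,2),(0,1),(2,2)
  0 1 0 0 0
  0 0 5 0 0
  0 0 3 0 0
  0 0 0 0 0
  0 0 0 0 0
After step 3: ants at (2,2),(0,2),(1,2)
  0 0 1 0 0
  0 0 6 0 0
  0 0 4 0 0
  0 0 0 0 0
  0 0 0 0 0
After step 4: ants at (1,2),(1,2),(2,2)
  0 0 0 0 0
  0 0 9 0 0
  0 0 5 0 0
  0 0 0 0 0
  0 0 0 0 0
After step 5: ants at (2,2),(2,2),(1,2)
  0 0 0 0 0
  0 0 10 0 0
  0 0 8 0 0
  0 0 0 0 0
  0 0 0 0 0
After step 6: ants at (1,2),(1,2),(2,2)
  0 0 0 0 0
  0 0 13 0 0
  0 0 9 0 0
  0 0 0 0 0
  0 0 0 0 0

0 0 0 0 0
0 0 13 0 0
0 0 9 0 0
0 0 0 0 0
0 0 0 0 0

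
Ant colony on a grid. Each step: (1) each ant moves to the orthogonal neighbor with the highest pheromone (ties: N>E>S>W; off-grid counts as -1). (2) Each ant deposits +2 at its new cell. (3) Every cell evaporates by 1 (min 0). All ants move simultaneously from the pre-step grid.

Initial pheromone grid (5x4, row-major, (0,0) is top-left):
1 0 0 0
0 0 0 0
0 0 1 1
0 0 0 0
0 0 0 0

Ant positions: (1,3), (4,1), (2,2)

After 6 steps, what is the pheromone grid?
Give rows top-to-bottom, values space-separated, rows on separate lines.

After step 1: ants at (2,3),(3,1),(2,3)
  0 0 0 0
  0 0 0 0
  0 0 0 4
  0 1 0 0
  0 0 0 0
After step 2: ants at (1,3),(2,1),(1,3)
  0 0 0 0
  0 0 0 3
  0 1 0 3
  0 0 0 0
  0 0 0 0
After step 3: ants at (2,3),(1,1),(2,3)
  0 0 0 0
  0 1 0 2
  0 0 0 6
  0 0 0 0
  0 0 0 0
After step 4: ants at (1,3),(0,1),(1,3)
  0 1 0 0
  0 0 0 5
  0 0 0 5
  0 0 0 0
  0 0 0 0
After step 5: ants at (2,3),(0,2),(2,3)
  0 0 1 0
  0 0 0 4
  0 0 0 8
  0 0 0 0
  0 0 0 0
After step 6: ants at (1,3),(0,3),(1,3)
  0 0 0 1
  0 0 0 7
  0 0 0 7
  0 0 0 0
  0 0 0 0

0 0 0 1
0 0 0 7
0 0 0 7
0 0 0 0
0 0 0 0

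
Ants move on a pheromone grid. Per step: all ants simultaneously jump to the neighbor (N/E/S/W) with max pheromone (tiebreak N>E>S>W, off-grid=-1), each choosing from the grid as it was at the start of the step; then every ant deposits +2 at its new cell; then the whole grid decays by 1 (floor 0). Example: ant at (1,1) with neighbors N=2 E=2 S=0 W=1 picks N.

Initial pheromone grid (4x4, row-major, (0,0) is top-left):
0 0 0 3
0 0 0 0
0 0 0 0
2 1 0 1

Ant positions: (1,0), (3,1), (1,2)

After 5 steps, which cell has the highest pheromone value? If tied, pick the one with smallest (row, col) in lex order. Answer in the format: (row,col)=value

Step 1: ant0:(1,0)->N->(0,0) | ant1:(3,1)->W->(3,0) | ant2:(1,2)->N->(0,2)
  grid max=3 at (3,0)
Step 2: ant0:(0,0)->E->(0,1) | ant1:(3,0)->N->(2,0) | ant2:(0,2)->E->(0,3)
  grid max=3 at (0,3)
Step 3: ant0:(0,1)->E->(0,2) | ant1:(2,0)->S->(3,0) | ant2:(0,3)->S->(1,3)
  grid max=3 at (3,0)
Step 4: ant0:(0,2)->E->(0,3) | ant1:(3,0)->N->(2,0) | ant2:(1,3)->N->(0,3)
  grid max=5 at (0,3)
Step 5: ant0:(0,3)->S->(1,3) | ant1:(2,0)->S->(3,0) | ant2:(0,3)->S->(1,3)
  grid max=4 at (0,3)
Final grid:
  0 0 0 4
  0 0 0 3
  0 0 0 0
  3 0 0 0
Max pheromone 4 at (0,3)

Answer: (0,3)=4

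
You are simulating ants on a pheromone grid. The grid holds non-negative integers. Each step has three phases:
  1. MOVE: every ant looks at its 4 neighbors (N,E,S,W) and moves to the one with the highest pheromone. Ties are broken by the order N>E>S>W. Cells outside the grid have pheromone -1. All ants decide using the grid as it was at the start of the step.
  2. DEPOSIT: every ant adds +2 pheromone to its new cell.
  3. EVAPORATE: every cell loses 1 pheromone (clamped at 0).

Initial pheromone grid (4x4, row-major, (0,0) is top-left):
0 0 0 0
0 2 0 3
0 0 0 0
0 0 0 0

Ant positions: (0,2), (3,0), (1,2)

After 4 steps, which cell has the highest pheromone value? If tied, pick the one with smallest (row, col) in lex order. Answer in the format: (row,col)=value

Step 1: ant0:(0,2)->E->(0,3) | ant1:(3,0)->N->(2,0) | ant2:(1,2)->E->(1,3)
  grid max=4 at (1,3)
Step 2: ant0:(0,3)->S->(1,3) | ant1:(2,0)->N->(1,0) | ant2:(1,3)->N->(0,3)
  grid max=5 at (1,3)
Step 3: ant0:(1,3)->N->(0,3) | ant1:(1,0)->N->(0,0) | ant2:(0,3)->S->(1,3)
  grid max=6 at (1,3)
Step 4: ant0:(0,3)->S->(1,3) | ant1:(0,0)->E->(0,1) | ant2:(1,3)->N->(0,3)
  grid max=7 at (1,3)
Final grid:
  0 1 0 4
  0 0 0 7
  0 0 0 0
  0 0 0 0
Max pheromone 7 at (1,3)

Answer: (1,3)=7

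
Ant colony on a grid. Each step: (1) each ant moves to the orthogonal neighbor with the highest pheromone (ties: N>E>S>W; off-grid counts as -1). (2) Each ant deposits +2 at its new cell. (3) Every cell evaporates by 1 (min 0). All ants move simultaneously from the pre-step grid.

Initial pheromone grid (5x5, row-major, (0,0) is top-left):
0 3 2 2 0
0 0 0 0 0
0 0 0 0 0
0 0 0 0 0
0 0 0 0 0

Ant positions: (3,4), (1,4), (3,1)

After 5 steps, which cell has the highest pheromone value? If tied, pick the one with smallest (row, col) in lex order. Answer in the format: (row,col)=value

Step 1: ant0:(3,4)->N->(2,4) | ant1:(1,4)->N->(0,4) | ant2:(3,1)->N->(2,1)
  grid max=2 at (0,1)
Step 2: ant0:(2,4)->N->(1,4) | ant1:(0,4)->W->(0,3) | ant2:(2,1)->N->(1,1)
  grid max=2 at (0,3)
Step 3: ant0:(1,4)->N->(0,4) | ant1:(0,3)->E->(0,4) | ant2:(1,1)->N->(0,1)
  grid max=3 at (0,4)
Step 4: ant0:(0,4)->W->(0,3) | ant1:(0,4)->W->(0,3) | ant2:(0,1)->E->(0,2)
  grid max=4 at (0,3)
Step 5: ant0:(0,3)->E->(0,4) | ant1:(0,3)->E->(0,4) | ant2:(0,2)->E->(0,3)
  grid max=5 at (0,3)
Final grid:
  0 0 0 5 5
  0 0 0 0 0
  0 0 0 0 0
  0 0 0 0 0
  0 0 0 0 0
Max pheromone 5 at (0,3)

Answer: (0,3)=5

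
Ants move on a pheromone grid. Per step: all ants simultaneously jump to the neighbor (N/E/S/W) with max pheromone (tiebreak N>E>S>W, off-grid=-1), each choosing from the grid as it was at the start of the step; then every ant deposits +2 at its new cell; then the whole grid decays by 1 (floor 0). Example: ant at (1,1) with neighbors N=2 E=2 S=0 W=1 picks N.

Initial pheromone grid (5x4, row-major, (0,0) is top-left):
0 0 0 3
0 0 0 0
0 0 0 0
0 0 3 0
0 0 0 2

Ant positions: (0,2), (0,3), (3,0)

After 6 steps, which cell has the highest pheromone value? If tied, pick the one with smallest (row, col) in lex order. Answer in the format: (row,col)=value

Answer: (0,3)=11

Derivation:
Step 1: ant0:(0,2)->E->(0,3) | ant1:(0,3)->S->(1,3) | ant2:(3,0)->N->(2,0)
  grid max=4 at (0,3)
Step 2: ant0:(0,3)->S->(1,3) | ant1:(1,3)->N->(0,3) | ant2:(2,0)->N->(1,0)
  grid max=5 at (0,3)
Step 3: ant0:(1,3)->N->(0,3) | ant1:(0,3)->S->(1,3) | ant2:(1,0)->N->(0,0)
  grid max=6 at (0,3)
Step 4: ant0:(0,3)->S->(1,3) | ant1:(1,3)->N->(0,3) | ant2:(0,0)->E->(0,1)
  grid max=7 at (0,3)
Step 5: ant0:(1,3)->N->(0,3) | ant1:(0,3)->S->(1,3) | ant2:(0,1)->E->(0,2)
  grid max=8 at (0,3)
Step 6: ant0:(0,3)->S->(1,3) | ant1:(1,3)->N->(0,3) | ant2:(0,2)->E->(0,3)
  grid max=11 at (0,3)
Final grid:
  0 0 0 11
  0 0 0 6
  0 0 0 0
  0 0 0 0
  0 0 0 0
Max pheromone 11 at (0,3)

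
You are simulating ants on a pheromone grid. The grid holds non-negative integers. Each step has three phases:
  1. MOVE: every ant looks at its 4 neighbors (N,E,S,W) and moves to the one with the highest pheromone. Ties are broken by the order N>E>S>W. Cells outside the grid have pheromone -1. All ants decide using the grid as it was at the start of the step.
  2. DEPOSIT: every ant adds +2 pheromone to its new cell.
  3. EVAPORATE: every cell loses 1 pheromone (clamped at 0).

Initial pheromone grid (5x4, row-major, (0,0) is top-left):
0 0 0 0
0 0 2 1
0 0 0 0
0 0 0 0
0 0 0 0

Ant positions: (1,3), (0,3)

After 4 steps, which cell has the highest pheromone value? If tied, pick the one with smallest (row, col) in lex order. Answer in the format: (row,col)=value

Answer: (1,2)=6

Derivation:
Step 1: ant0:(1,3)->W->(1,2) | ant1:(0,3)->S->(1,3)
  grid max=3 at (1,2)
Step 2: ant0:(1,2)->E->(1,3) | ant1:(1,3)->W->(1,2)
  grid max=4 at (1,2)
Step 3: ant0:(1,3)->W->(1,2) | ant1:(1,2)->E->(1,3)
  grid max=5 at (1,2)
Step 4: ant0:(1,2)->E->(1,3) | ant1:(1,3)->W->(1,2)
  grid max=6 at (1,2)
Final grid:
  0 0 0 0
  0 0 6 5
  0 0 0 0
  0 0 0 0
  0 0 0 0
Max pheromone 6 at (1,2)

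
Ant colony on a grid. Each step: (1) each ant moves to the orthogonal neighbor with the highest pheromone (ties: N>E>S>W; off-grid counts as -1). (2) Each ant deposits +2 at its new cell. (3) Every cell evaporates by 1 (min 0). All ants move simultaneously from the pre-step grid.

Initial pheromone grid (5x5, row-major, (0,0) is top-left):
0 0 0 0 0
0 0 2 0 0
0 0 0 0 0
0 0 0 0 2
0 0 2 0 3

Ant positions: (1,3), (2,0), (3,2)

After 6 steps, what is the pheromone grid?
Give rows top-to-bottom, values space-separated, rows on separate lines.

After step 1: ants at (1,2),(1,0),(4,2)
  0 0 0 0 0
  1 0 3 0 0
  0 0 0 0 0
  0 0 0 0 1
  0 0 3 0 2
After step 2: ants at (0,2),(0,0),(3,2)
  1 0 1 0 0
  0 0 2 0 0
  0 0 0 0 0
  0 0 1 0 0
  0 0 2 0 1
After step 3: ants at (1,2),(0,1),(4,2)
  0 1 0 0 0
  0 0 3 0 0
  0 0 0 0 0
  0 0 0 0 0
  0 0 3 0 0
After step 4: ants at (0,2),(0,2),(3,2)
  0 0 3 0 0
  0 0 2 0 0
  0 0 0 0 0
  0 0 1 0 0
  0 0 2 0 0
After step 5: ants at (1,2),(1,2),(4,2)
  0 0 2 0 0
  0 0 5 0 0
  0 0 0 0 0
  0 0 0 0 0
  0 0 3 0 0
After step 6: ants at (0,2),(0,2),(3,2)
  0 0 5 0 0
  0 0 4 0 0
  0 0 0 0 0
  0 0 1 0 0
  0 0 2 0 0

0 0 5 0 0
0 0 4 0 0
0 0 0 0 0
0 0 1 0 0
0 0 2 0 0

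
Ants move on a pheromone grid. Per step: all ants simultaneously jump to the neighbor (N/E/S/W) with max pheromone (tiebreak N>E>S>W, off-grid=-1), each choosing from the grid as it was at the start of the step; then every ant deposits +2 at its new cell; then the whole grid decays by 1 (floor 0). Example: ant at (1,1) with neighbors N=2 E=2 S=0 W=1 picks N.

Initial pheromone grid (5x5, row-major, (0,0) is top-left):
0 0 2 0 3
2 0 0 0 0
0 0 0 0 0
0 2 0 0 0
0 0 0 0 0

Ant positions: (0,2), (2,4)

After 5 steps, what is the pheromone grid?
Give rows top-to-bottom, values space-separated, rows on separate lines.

After step 1: ants at (0,3),(1,4)
  0 0 1 1 2
  1 0 0 0 1
  0 0 0 0 0
  0 1 0 0 0
  0 0 0 0 0
After step 2: ants at (0,4),(0,4)
  0 0 0 0 5
  0 0 0 0 0
  0 0 0 0 0
  0 0 0 0 0
  0 0 0 0 0
After step 3: ants at (1,4),(1,4)
  0 0 0 0 4
  0 0 0 0 3
  0 0 0 0 0
  0 0 0 0 0
  0 0 0 0 0
After step 4: ants at (0,4),(0,4)
  0 0 0 0 7
  0 0 0 0 2
  0 0 0 0 0
  0 0 0 0 0
  0 0 0 0 0
After step 5: ants at (1,4),(1,4)
  0 0 0 0 6
  0 0 0 0 5
  0 0 0 0 0
  0 0 0 0 0
  0 0 0 0 0

0 0 0 0 6
0 0 0 0 5
0 0 0 0 0
0 0 0 0 0
0 0 0 0 0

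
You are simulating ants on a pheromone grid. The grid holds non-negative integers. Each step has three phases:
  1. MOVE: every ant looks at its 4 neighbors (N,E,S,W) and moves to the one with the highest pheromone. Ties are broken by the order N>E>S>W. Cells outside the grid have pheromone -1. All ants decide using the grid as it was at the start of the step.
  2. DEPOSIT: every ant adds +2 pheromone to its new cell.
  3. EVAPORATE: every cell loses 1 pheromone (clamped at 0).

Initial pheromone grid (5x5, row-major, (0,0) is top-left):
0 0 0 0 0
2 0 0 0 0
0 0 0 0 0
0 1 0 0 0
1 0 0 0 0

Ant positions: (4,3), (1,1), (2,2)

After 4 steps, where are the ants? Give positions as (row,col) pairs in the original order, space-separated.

Step 1: ant0:(4,3)->N->(3,3) | ant1:(1,1)->W->(1,0) | ant2:(2,2)->N->(1,2)
  grid max=3 at (1,0)
Step 2: ant0:(3,3)->N->(2,3) | ant1:(1,0)->N->(0,0) | ant2:(1,2)->N->(0,2)
  grid max=2 at (1,0)
Step 3: ant0:(2,3)->N->(1,3) | ant1:(0,0)->S->(1,0) | ant2:(0,2)->E->(0,3)
  grid max=3 at (1,0)
Step 4: ant0:(1,3)->N->(0,3) | ant1:(1,0)->N->(0,0) | ant2:(0,3)->S->(1,3)
  grid max=2 at (0,3)

(0,3) (0,0) (1,3)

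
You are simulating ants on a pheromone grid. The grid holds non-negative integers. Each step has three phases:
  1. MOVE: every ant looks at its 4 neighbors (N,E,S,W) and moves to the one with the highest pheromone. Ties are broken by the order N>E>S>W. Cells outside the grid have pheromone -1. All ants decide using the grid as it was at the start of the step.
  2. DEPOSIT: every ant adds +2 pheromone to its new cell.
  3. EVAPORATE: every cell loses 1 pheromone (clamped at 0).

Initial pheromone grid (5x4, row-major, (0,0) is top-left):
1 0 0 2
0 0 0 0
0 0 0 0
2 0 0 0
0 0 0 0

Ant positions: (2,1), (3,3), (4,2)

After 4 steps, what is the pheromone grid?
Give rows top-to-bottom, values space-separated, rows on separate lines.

After step 1: ants at (1,1),(2,3),(3,2)
  0 0 0 1
  0 1 0 0
  0 0 0 1
  1 0 1 0
  0 0 0 0
After step 2: ants at (0,1),(1,3),(2,2)
  0 1 0 0
  0 0 0 1
  0 0 1 0
  0 0 0 0
  0 0 0 0
After step 3: ants at (0,2),(0,3),(1,2)
  0 0 1 1
  0 0 1 0
  0 0 0 0
  0 0 0 0
  0 0 0 0
After step 4: ants at (0,3),(0,2),(0,2)
  0 0 4 2
  0 0 0 0
  0 0 0 0
  0 0 0 0
  0 0 0 0

0 0 4 2
0 0 0 0
0 0 0 0
0 0 0 0
0 0 0 0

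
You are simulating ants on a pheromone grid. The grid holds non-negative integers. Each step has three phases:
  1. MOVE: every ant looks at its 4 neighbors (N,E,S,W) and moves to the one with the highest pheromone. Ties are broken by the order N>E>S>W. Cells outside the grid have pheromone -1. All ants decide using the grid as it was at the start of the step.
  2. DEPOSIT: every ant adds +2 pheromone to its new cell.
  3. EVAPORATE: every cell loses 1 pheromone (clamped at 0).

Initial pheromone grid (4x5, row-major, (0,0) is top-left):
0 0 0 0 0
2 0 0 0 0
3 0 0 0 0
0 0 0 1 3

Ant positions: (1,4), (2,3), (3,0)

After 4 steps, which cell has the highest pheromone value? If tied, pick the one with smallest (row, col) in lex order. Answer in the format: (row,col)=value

Step 1: ant0:(1,4)->N->(0,4) | ant1:(2,3)->S->(3,3) | ant2:(3,0)->N->(2,0)
  grid max=4 at (2,0)
Step 2: ant0:(0,4)->S->(1,4) | ant1:(3,3)->E->(3,4) | ant2:(2,0)->N->(1,0)
  grid max=3 at (2,0)
Step 3: ant0:(1,4)->N->(0,4) | ant1:(3,4)->W->(3,3) | ant2:(1,0)->S->(2,0)
  grid max=4 at (2,0)
Step 4: ant0:(0,4)->S->(1,4) | ant1:(3,3)->E->(3,4) | ant2:(2,0)->N->(1,0)
  grid max=3 at (2,0)
Final grid:
  0 0 0 0 0
  2 0 0 0 1
  3 0 0 0 0
  0 0 0 1 3
Max pheromone 3 at (2,0)

Answer: (2,0)=3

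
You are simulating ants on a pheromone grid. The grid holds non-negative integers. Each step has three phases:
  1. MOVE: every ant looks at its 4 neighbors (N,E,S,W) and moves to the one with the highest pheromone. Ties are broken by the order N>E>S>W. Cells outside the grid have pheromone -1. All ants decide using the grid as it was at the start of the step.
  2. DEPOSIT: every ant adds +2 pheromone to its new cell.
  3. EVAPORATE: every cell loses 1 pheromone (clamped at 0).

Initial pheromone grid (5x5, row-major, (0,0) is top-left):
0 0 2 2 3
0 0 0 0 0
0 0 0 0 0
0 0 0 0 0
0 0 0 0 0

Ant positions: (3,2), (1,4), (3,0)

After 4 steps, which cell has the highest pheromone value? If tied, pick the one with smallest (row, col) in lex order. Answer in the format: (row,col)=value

Step 1: ant0:(3,2)->N->(2,2) | ant1:(1,4)->N->(0,4) | ant2:(3,0)->N->(2,0)
  grid max=4 at (0,4)
Step 2: ant0:(2,2)->N->(1,2) | ant1:(0,4)->W->(0,3) | ant2:(2,0)->N->(1,0)
  grid max=3 at (0,4)
Step 3: ant0:(1,2)->N->(0,2) | ant1:(0,3)->E->(0,4) | ant2:(1,0)->N->(0,0)
  grid max=4 at (0,4)
Step 4: ant0:(0,2)->E->(0,3) | ant1:(0,4)->W->(0,3) | ant2:(0,0)->E->(0,1)
  grid max=4 at (0,3)
Final grid:
  0 1 0 4 3
  0 0 0 0 0
  0 0 0 0 0
  0 0 0 0 0
  0 0 0 0 0
Max pheromone 4 at (0,3)

Answer: (0,3)=4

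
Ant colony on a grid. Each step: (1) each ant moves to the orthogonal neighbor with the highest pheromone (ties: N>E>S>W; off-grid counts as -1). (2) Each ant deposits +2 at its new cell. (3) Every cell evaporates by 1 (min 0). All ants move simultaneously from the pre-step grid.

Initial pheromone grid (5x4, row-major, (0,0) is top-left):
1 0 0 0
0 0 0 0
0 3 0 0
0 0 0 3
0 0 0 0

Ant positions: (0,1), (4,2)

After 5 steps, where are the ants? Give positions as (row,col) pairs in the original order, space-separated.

Step 1: ant0:(0,1)->W->(0,0) | ant1:(4,2)->N->(3,2)
  grid max=2 at (0,0)
Step 2: ant0:(0,0)->E->(0,1) | ant1:(3,2)->E->(3,3)
  grid max=3 at (3,3)
Step 3: ant0:(0,1)->W->(0,0) | ant1:(3,3)->N->(2,3)
  grid max=2 at (0,0)
Step 4: ant0:(0,0)->E->(0,1) | ant1:(2,3)->S->(3,3)
  grid max=3 at (3,3)
Step 5: ant0:(0,1)->W->(0,0) | ant1:(3,3)->N->(2,3)
  grid max=2 at (0,0)

(0,0) (2,3)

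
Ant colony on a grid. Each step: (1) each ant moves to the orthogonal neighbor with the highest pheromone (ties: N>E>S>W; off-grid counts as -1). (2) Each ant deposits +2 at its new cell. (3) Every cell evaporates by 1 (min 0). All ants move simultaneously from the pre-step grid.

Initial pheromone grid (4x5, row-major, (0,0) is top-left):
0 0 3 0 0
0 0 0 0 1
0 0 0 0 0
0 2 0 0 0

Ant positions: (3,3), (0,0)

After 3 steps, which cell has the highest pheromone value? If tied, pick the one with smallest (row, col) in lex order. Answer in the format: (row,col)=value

Step 1: ant0:(3,3)->N->(2,3) | ant1:(0,0)->E->(0,1)
  grid max=2 at (0,2)
Step 2: ant0:(2,3)->N->(1,3) | ant1:(0,1)->E->(0,2)
  grid max=3 at (0,2)
Step 3: ant0:(1,3)->N->(0,3) | ant1:(0,2)->E->(0,3)
  grid max=3 at (0,3)
Final grid:
  0 0 2 3 0
  0 0 0 0 0
  0 0 0 0 0
  0 0 0 0 0
Max pheromone 3 at (0,3)

Answer: (0,3)=3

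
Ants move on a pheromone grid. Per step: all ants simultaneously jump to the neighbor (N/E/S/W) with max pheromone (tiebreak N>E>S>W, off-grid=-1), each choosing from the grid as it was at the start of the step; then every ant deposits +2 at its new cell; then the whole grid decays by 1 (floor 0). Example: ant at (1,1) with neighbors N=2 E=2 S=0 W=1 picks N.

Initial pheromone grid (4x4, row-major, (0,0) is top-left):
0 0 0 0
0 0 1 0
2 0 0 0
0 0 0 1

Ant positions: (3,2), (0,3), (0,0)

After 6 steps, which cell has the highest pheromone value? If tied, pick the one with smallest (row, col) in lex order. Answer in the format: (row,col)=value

Answer: (0,2)=5

Derivation:
Step 1: ant0:(3,2)->E->(3,3) | ant1:(0,3)->S->(1,3) | ant2:(0,0)->E->(0,1)
  grid max=2 at (3,3)
Step 2: ant0:(3,3)->N->(2,3) | ant1:(1,3)->N->(0,3) | ant2:(0,1)->E->(0,2)
  grid max=1 at (0,2)
Step 3: ant0:(2,3)->S->(3,3) | ant1:(0,3)->W->(0,2) | ant2:(0,2)->E->(0,3)
  grid max=2 at (0,2)
Step 4: ant0:(3,3)->N->(2,3) | ant1:(0,2)->E->(0,3) | ant2:(0,3)->W->(0,2)
  grid max=3 at (0,2)
Step 5: ant0:(2,3)->S->(3,3) | ant1:(0,3)->W->(0,2) | ant2:(0,2)->E->(0,3)
  grid max=4 at (0,2)
Step 6: ant0:(3,3)->N->(2,3) | ant1:(0,2)->E->(0,3) | ant2:(0,3)->W->(0,2)
  grid max=5 at (0,2)
Final grid:
  0 0 5 5
  0 0 0 0
  0 0 0 1
  0 0 0 1
Max pheromone 5 at (0,2)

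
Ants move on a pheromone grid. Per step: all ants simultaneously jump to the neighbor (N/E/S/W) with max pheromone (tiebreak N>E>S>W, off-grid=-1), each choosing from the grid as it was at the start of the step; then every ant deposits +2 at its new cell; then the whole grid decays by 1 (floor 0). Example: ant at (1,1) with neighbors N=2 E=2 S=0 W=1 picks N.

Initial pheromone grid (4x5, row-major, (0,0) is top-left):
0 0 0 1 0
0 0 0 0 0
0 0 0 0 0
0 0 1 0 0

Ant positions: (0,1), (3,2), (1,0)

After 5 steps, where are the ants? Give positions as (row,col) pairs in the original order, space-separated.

Step 1: ant0:(0,1)->E->(0,2) | ant1:(3,2)->N->(2,2) | ant2:(1,0)->N->(0,0)
  grid max=1 at (0,0)
Step 2: ant0:(0,2)->E->(0,3) | ant1:(2,2)->N->(1,2) | ant2:(0,0)->E->(0,1)
  grid max=1 at (0,1)
Step 3: ant0:(0,3)->E->(0,4) | ant1:(1,2)->N->(0,2) | ant2:(0,1)->E->(0,2)
  grid max=3 at (0,2)
Step 4: ant0:(0,4)->S->(1,4) | ant1:(0,2)->E->(0,3) | ant2:(0,2)->E->(0,3)
  grid max=3 at (0,3)
Step 5: ant0:(1,4)->N->(0,4) | ant1:(0,3)->W->(0,2) | ant2:(0,3)->W->(0,2)
  grid max=5 at (0,2)

(0,4) (0,2) (0,2)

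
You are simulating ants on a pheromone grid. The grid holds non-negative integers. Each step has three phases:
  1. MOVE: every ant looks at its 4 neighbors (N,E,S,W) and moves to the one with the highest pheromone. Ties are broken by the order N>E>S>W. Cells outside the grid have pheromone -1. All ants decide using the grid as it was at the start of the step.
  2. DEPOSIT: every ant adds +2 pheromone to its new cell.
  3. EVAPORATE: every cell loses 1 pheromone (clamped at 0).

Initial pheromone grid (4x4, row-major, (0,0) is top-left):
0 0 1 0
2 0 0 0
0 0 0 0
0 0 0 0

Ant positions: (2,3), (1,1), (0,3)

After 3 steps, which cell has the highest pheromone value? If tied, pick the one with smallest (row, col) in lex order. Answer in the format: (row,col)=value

Step 1: ant0:(2,3)->N->(1,3) | ant1:(1,1)->W->(1,0) | ant2:(0,3)->W->(0,2)
  grid max=3 at (1,0)
Step 2: ant0:(1,3)->N->(0,3) | ant1:(1,0)->N->(0,0) | ant2:(0,2)->E->(0,3)
  grid max=3 at (0,3)
Step 3: ant0:(0,3)->W->(0,2) | ant1:(0,0)->S->(1,0) | ant2:(0,3)->W->(0,2)
  grid max=4 at (0,2)
Final grid:
  0 0 4 2
  3 0 0 0
  0 0 0 0
  0 0 0 0
Max pheromone 4 at (0,2)

Answer: (0,2)=4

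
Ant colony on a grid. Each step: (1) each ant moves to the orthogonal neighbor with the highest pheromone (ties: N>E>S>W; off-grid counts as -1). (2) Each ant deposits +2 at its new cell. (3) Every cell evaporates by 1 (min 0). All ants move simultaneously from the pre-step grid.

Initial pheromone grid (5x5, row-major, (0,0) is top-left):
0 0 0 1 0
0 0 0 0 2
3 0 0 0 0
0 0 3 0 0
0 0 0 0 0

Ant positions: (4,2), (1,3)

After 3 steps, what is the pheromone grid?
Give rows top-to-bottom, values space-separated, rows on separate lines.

After step 1: ants at (3,2),(1,4)
  0 0 0 0 0
  0 0 0 0 3
  2 0 0 0 0
  0 0 4 0 0
  0 0 0 0 0
After step 2: ants at (2,2),(0,4)
  0 0 0 0 1
  0 0 0 0 2
  1 0 1 0 0
  0 0 3 0 0
  0 0 0 0 0
After step 3: ants at (3,2),(1,4)
  0 0 0 0 0
  0 0 0 0 3
  0 0 0 0 0
  0 0 4 0 0
  0 0 0 0 0

0 0 0 0 0
0 0 0 0 3
0 0 0 0 0
0 0 4 0 0
0 0 0 0 0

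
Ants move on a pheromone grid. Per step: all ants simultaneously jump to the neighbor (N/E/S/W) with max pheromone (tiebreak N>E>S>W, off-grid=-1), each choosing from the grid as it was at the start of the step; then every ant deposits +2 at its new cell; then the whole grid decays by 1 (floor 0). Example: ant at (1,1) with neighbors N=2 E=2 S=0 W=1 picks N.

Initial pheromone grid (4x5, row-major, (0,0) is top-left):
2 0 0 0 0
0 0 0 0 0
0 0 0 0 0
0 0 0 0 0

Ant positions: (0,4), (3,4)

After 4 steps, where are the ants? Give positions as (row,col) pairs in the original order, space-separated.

Step 1: ant0:(0,4)->S->(1,4) | ant1:(3,4)->N->(2,4)
  grid max=1 at (0,0)
Step 2: ant0:(1,4)->S->(2,4) | ant1:(2,4)->N->(1,4)
  grid max=2 at (1,4)
Step 3: ant0:(2,4)->N->(1,4) | ant1:(1,4)->S->(2,4)
  grid max=3 at (1,4)
Step 4: ant0:(1,4)->S->(2,4) | ant1:(2,4)->N->(1,4)
  grid max=4 at (1,4)

(2,4) (1,4)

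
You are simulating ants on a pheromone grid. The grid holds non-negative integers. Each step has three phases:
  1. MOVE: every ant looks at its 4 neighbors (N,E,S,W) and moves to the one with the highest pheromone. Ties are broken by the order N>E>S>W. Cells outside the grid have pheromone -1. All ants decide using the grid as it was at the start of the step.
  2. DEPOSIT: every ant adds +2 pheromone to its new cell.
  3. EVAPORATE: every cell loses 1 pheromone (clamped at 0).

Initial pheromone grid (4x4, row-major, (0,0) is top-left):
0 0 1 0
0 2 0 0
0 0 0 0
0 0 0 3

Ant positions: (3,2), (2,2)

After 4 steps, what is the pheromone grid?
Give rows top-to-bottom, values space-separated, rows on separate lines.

After step 1: ants at (3,3),(1,2)
  0 0 0 0
  0 1 1 0
  0 0 0 0
  0 0 0 4
After step 2: ants at (2,3),(1,1)
  0 0 0 0
  0 2 0 0
  0 0 0 1
  0 0 0 3
After step 3: ants at (3,3),(0,1)
  0 1 0 0
  0 1 0 0
  0 0 0 0
  0 0 0 4
After step 4: ants at (2,3),(1,1)
  0 0 0 0
  0 2 0 0
  0 0 0 1
  0 0 0 3

0 0 0 0
0 2 0 0
0 0 0 1
0 0 0 3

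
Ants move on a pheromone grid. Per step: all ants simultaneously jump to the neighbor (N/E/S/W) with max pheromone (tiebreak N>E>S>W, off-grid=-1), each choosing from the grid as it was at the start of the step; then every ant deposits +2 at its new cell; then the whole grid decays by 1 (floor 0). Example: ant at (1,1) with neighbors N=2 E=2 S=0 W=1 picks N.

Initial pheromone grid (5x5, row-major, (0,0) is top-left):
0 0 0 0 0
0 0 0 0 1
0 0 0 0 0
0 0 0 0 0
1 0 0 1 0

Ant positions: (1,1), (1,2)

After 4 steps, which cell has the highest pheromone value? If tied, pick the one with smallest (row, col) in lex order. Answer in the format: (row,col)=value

Step 1: ant0:(1,1)->N->(0,1) | ant1:(1,2)->N->(0,2)
  grid max=1 at (0,1)
Step 2: ant0:(0,1)->E->(0,2) | ant1:(0,2)->W->(0,1)
  grid max=2 at (0,1)
Step 3: ant0:(0,2)->W->(0,1) | ant1:(0,1)->E->(0,2)
  grid max=3 at (0,1)
Step 4: ant0:(0,1)->E->(0,2) | ant1:(0,2)->W->(0,1)
  grid max=4 at (0,1)
Final grid:
  0 4 4 0 0
  0 0 0 0 0
  0 0 0 0 0
  0 0 0 0 0
  0 0 0 0 0
Max pheromone 4 at (0,1)

Answer: (0,1)=4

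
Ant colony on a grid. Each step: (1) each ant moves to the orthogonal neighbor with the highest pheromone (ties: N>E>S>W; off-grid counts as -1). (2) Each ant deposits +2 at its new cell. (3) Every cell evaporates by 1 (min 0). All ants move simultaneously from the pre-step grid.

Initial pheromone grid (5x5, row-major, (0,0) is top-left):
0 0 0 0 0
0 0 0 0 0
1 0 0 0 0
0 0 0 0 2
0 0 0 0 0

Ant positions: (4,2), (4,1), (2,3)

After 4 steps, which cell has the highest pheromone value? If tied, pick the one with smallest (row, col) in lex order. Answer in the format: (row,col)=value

Answer: (3,1)=4

Derivation:
Step 1: ant0:(4,2)->N->(3,2) | ant1:(4,1)->N->(3,1) | ant2:(2,3)->N->(1,3)
  grid max=1 at (1,3)
Step 2: ant0:(3,2)->W->(3,1) | ant1:(3,1)->E->(3,2) | ant2:(1,3)->N->(0,3)
  grid max=2 at (3,1)
Step 3: ant0:(3,1)->E->(3,2) | ant1:(3,2)->W->(3,1) | ant2:(0,3)->E->(0,4)
  grid max=3 at (3,1)
Step 4: ant0:(3,2)->W->(3,1) | ant1:(3,1)->E->(3,2) | ant2:(0,4)->S->(1,4)
  grid max=4 at (3,1)
Final grid:
  0 0 0 0 0
  0 0 0 0 1
  0 0 0 0 0
  0 4 4 0 0
  0 0 0 0 0
Max pheromone 4 at (3,1)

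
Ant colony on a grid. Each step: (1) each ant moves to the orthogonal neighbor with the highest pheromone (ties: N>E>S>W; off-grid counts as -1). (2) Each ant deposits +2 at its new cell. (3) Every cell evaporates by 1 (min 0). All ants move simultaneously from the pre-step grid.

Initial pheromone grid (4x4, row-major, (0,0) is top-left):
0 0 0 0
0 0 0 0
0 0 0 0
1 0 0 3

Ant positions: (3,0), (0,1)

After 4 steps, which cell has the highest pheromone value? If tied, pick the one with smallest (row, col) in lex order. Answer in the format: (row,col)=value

Step 1: ant0:(3,0)->N->(2,0) | ant1:(0,1)->E->(0,2)
  grid max=2 at (3,3)
Step 2: ant0:(2,0)->N->(1,0) | ant1:(0,2)->E->(0,3)
  grid max=1 at (0,3)
Step 3: ant0:(1,0)->N->(0,0) | ant1:(0,3)->S->(1,3)
  grid max=1 at (0,0)
Step 4: ant0:(0,0)->E->(0,1) | ant1:(1,3)->N->(0,3)
  grid max=1 at (0,1)
Final grid:
  0 1 0 1
  0 0 0 0
  0 0 0 0
  0 0 0 0
Max pheromone 1 at (0,1)

Answer: (0,1)=1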